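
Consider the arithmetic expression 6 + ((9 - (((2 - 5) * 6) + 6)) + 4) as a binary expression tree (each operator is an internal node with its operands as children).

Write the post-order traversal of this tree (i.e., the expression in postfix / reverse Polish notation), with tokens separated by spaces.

Post-order on an expression tree gives postfix notation: for each operator, emit left operand, right operand, then the operator.

6 9 2 5 - 6 * 6 + - 4 + +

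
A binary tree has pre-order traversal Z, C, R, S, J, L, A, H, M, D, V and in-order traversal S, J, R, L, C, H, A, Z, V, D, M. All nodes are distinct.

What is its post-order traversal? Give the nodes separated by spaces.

The first element of pre-order is the root; it splits in-order into left and right subtrees.
Root Z: left subtree has 7 nodes {S, J, R, L, C, H, A}, right has 3 {V, D, M}.
  Root C: left subtree has 4 nodes {S, J, R, L}, right has 2 {H, A}.
    Root R: left subtree has 2 nodes {S, J}, right has 1 {L}.
      Root S: left subtree has 0 nodes { }, right has 1 {J}.
    Root A: left subtree has 1 node {H}, right has 0 { }.
  Root M: left subtree has 2 nodes {V, D}, right has 0 { }.
    Root D: left subtree has 1 node {V}, right has 0 { }.

J S L R H A C V D M Z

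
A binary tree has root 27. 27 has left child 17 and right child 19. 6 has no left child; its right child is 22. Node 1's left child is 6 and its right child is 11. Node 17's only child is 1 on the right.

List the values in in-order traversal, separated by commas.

In-order visits the left subtree, then the node, then the right subtree.
At 27: go left to 17.
  At 17: no left child.
  Visit 17.
  At 17: go right to 1.
    At 1: go left to 6.
      At 6: no left child.
      Visit 6.
      At 6: go right to 22.
        22 is a leaf — visit 22.
    Visit 1.
    At 1: go right to 11.
      11 is a leaf — visit 11.
Visit 27.
At 27: go right to 19.
  19 is a leaf — visit 19.

17, 6, 22, 1, 11, 27, 19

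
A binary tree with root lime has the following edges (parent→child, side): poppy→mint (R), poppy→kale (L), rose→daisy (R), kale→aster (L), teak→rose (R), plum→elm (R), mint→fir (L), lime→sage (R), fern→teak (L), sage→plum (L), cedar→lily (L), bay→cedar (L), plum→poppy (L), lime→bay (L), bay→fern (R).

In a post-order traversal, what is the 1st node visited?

Post-order visits the left subtree, then the right subtree, then the node.
At lime: go left to bay.
  At bay: go left to cedar.
    At cedar: go left to lily.
      lily is a leaf — visit lily.
    At cedar: no right child.
    Visit cedar.
  At bay: go right to fern.
    At fern: go left to teak.
      At teak: no left child.
      At teak: go right to rose.
        At rose: no left child.
        At rose: go right to daisy.
          daisy is a leaf — visit daisy.
        Visit rose.
      Visit teak.
    At fern: no right child.
    Visit fern.
  Visit bay.
At lime: go right to sage.
  At sage: go left to plum.
    At plum: go left to poppy.
      At poppy: go left to kale.
        At kale: go left to aster.
          aster is a leaf — visit aster.
        At kale: no right child.
        Visit kale.
      At poppy: go right to mint.
        At mint: go left to fir.
          fir is a leaf — visit fir.
        At mint: no right child.
        Visit mint.
      Visit poppy.
    At plum: go right to elm.
      elm is a leaf — visit elm.
    Visit plum.
  At sage: no right child.
  Visit sage.
Visit lime.
Full post-order sequence: lily, cedar, daisy, rose, teak, fern, bay, aster, kale, fir, mint, poppy, elm, plum, sage, lime.

lily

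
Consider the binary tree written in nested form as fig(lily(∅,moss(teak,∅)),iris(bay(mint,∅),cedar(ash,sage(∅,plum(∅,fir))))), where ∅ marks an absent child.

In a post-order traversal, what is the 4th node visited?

Post-order visits the left subtree, then the right subtree, then the node.
At fig: go left to lily.
  At lily: no left child.
  At lily: go right to moss.
    At moss: go left to teak.
      teak is a leaf — visit teak.
    At moss: no right child.
    Visit moss.
  Visit lily.
At fig: go right to iris.
  At iris: go left to bay.
    At bay: go left to mint.
      mint is a leaf — visit mint.
    At bay: no right child.
    Visit bay.
  At iris: go right to cedar.
    At cedar: go left to ash.
      ash is a leaf — visit ash.
    At cedar: go right to sage.
      At sage: no left child.
      At sage: go right to plum.
        At plum: no left child.
        At plum: go right to fir.
          fir is a leaf — visit fir.
        Visit plum.
      Visit sage.
    Visit cedar.
  Visit iris.
Visit fig.
Full post-order sequence: teak, moss, lily, mint, bay, ash, fir, plum, sage, cedar, iris, fig.

mint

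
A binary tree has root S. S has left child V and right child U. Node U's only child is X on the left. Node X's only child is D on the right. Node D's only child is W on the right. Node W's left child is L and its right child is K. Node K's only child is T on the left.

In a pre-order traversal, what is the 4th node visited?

X

Pre-order visits the node, then its left subtree, then its right subtree.
Visit S.
At S: go left to V.
  V is a leaf — visit V.
At S: go right to U.
  Visit U.
  At U: go left to X.
    Visit X.
    At X: no left child.
    At X: go right to D.
      Visit D.
      At D: no left child.
      At D: go right to W.
        Visit W.
        At W: go left to L.
          L is a leaf — visit L.
        At W: go right to K.
          Visit K.
          At K: go left to T.
            T is a leaf — visit T.
          At K: no right child.
  At U: no right child.
Full pre-order sequence: S, V, U, X, D, W, L, K, T.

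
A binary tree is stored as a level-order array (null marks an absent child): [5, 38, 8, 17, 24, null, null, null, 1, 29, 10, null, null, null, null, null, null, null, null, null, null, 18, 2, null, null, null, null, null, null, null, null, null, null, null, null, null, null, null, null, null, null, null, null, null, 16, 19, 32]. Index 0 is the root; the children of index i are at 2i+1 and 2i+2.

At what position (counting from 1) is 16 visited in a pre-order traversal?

Pre-order visits the node, then its left subtree, then its right subtree.
Visit 5.
At 5: go left to 38.
  Visit 38.
  At 38: go left to 17.
    Visit 17.
    At 17: no left child.
    At 17: go right to 1.
      1 is a leaf — visit 1.
  At 38: go right to 24.
    Visit 24.
    At 24: go left to 29.
      29 is a leaf — visit 29.
    At 24: go right to 10.
      Visit 10.
      At 10: go left to 18.
        Visit 18.
        At 18: no left child.
        At 18: go right to 16.
          16 is a leaf — visit 16.
      At 10: go right to 2.
        Visit 2.
        At 2: go left to 19.
          19 is a leaf — visit 19.
        At 2: go right to 32.
          32 is a leaf — visit 32.
At 5: go right to 8.
  8 is a leaf — visit 8.
Full pre-order sequence: 5, 38, 17, 1, 24, 29, 10, 18, 16, 2, 19, 32, 8.

9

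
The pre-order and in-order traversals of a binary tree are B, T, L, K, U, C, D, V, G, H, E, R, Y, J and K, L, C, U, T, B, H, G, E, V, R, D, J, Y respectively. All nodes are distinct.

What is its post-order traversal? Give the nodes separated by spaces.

K C U L T H E G R V J Y D B

The first element of pre-order is the root; it splits in-order into left and right subtrees.
Root B: left subtree has 5 nodes {K, L, C, U, T}, right has 8 {H, G, E, V, R, D, J, Y}.
  Root T: left subtree has 4 nodes {K, L, C, U}, right has 0 { }.
    Root L: left subtree has 1 node {K}, right has 2 {C, U}.
      Root U: left subtree has 1 node {C}, right has 0 { }.
  Root D: left subtree has 5 nodes {H, G, E, V, R}, right has 2 {J, Y}.
    Root V: left subtree has 3 nodes {H, G, E}, right has 1 {R}.
      Root G: left subtree has 1 node {H}, right has 1 {E}.
    Root Y: left subtree has 1 node {J}, right has 0 { }.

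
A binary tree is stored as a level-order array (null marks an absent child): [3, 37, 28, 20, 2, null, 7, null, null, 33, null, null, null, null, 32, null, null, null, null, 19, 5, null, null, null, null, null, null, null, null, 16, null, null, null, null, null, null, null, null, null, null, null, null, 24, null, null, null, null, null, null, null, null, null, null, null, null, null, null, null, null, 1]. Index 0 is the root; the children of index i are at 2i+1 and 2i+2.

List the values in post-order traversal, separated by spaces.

Post-order visits the left subtree, then the right subtree, then the node.
At 3: go left to 37.
  At 37: go left to 20.
    20 is a leaf — visit 20.
  At 37: go right to 2.
    At 2: go left to 33.
      At 33: go left to 19.
        19 is a leaf — visit 19.
      At 33: go right to 5.
        At 5: no left child.
        At 5: go right to 24.
          24 is a leaf — visit 24.
        Visit 5.
      Visit 33.
    At 2: no right child.
    Visit 2.
  Visit 37.
At 3: go right to 28.
  At 28: no left child.
  At 28: go right to 7.
    At 7: no left child.
    At 7: go right to 32.
      At 32: go left to 16.
        At 16: go left to 1.
          1 is a leaf — visit 1.
        At 16: no right child.
        Visit 16.
      At 32: no right child.
      Visit 32.
    Visit 7.
  Visit 28.
Visit 3.

20 19 24 5 33 2 37 1 16 32 7 28 3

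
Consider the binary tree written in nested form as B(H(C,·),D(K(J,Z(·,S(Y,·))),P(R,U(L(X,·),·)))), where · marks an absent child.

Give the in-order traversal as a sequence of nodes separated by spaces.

In-order visits the left subtree, then the node, then the right subtree.
At B: go left to H.
  At H: go left to C.
    C is a leaf — visit C.
  Visit H.
  At H: no right child.
Visit B.
At B: go right to D.
  At D: go left to K.
    At K: go left to J.
      J is a leaf — visit J.
    Visit K.
    At K: go right to Z.
      At Z: no left child.
      Visit Z.
      At Z: go right to S.
        At S: go left to Y.
          Y is a leaf — visit Y.
        Visit S.
        At S: no right child.
  Visit D.
  At D: go right to P.
    At P: go left to R.
      R is a leaf — visit R.
    Visit P.
    At P: go right to U.
      At U: go left to L.
        At L: go left to X.
          X is a leaf — visit X.
        Visit L.
        At L: no right child.
      Visit U.
      At U: no right child.

C H B J K Z Y S D R P X L U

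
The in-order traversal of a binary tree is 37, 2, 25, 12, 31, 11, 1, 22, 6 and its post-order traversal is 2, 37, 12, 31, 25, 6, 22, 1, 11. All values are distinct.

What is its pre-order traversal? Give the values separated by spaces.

11 25 37 2 31 12 1 22 6

The last element of post-order is the root; it splits in-order into left and right subtrees.
Root 11: left subtree has 5 nodes {37, 2, 25, 12, 31}, right has 3 {1, 22, 6}.
  Root 25: left subtree has 2 nodes {37, 2}, right has 2 {12, 31}.
    Root 37: left subtree has 0 nodes { }, right has 1 {2}.
    Root 31: left subtree has 1 node {12}, right has 0 { }.
  Root 1: left subtree has 0 nodes { }, right has 2 {22, 6}.
    Root 22: left subtree has 0 nodes { }, right has 1 {6}.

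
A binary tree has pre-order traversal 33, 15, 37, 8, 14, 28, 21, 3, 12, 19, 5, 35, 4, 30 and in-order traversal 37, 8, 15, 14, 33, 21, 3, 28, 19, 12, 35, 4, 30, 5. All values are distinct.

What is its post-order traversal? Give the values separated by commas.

8, 37, 14, 15, 3, 21, 19, 30, 4, 35, 5, 12, 28, 33

The first element of pre-order is the root; it splits in-order into left and right subtrees.
Root 33: left subtree has 4 nodes {37, 8, 15, 14}, right has 9 {21, 3, 28, 19, 12, 35, 4, 30, 5}.
  Root 15: left subtree has 2 nodes {37, 8}, right has 1 {14}.
    Root 37: left subtree has 0 nodes { }, right has 1 {8}.
  Root 28: left subtree has 2 nodes {21, 3}, right has 6 {19, 12, 35, 4, 30, 5}.
    Root 21: left subtree has 0 nodes { }, right has 1 {3}.
    Root 12: left subtree has 1 node {19}, right has 4 {35, 4, 30, 5}.
      Root 5: left subtree has 3 nodes {35, 4, 30}, right has 0 { }.
        Root 35: left subtree has 0 nodes { }, right has 2 {4, 30}.
          Root 4: left subtree has 0 nodes { }, right has 1 {30}.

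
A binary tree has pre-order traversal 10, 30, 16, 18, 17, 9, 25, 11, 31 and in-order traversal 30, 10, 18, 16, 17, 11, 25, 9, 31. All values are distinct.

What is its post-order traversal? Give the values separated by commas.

The first element of pre-order is the root; it splits in-order into left and right subtrees.
Root 10: left subtree has 1 node {30}, right has 7 {18, 16, 17, 11, 25, 9, 31}.
  Root 16: left subtree has 1 node {18}, right has 5 {17, 11, 25, 9, 31}.
    Root 17: left subtree has 0 nodes { }, right has 4 {11, 25, 9, 31}.
      Root 9: left subtree has 2 nodes {11, 25}, right has 1 {31}.
        Root 25: left subtree has 1 node {11}, right has 0 { }.

30, 18, 11, 25, 31, 9, 17, 16, 10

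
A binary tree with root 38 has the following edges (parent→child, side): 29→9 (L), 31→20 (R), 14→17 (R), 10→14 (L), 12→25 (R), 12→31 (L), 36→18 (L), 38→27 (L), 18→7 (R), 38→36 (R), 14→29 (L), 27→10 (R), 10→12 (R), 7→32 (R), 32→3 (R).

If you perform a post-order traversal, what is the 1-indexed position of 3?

Post-order visits the left subtree, then the right subtree, then the node.
At 38: go left to 27.
  At 27: no left child.
  At 27: go right to 10.
    At 10: go left to 14.
      At 14: go left to 29.
        At 29: go left to 9.
          9 is a leaf — visit 9.
        At 29: no right child.
        Visit 29.
      At 14: go right to 17.
        17 is a leaf — visit 17.
      Visit 14.
    At 10: go right to 12.
      At 12: go left to 31.
        At 31: no left child.
        At 31: go right to 20.
          20 is a leaf — visit 20.
        Visit 31.
      At 12: go right to 25.
        25 is a leaf — visit 25.
      Visit 12.
    Visit 10.
  Visit 27.
At 38: go right to 36.
  At 36: go left to 18.
    At 18: no left child.
    At 18: go right to 7.
      At 7: no left child.
      At 7: go right to 32.
        At 32: no left child.
        At 32: go right to 3.
          3 is a leaf — visit 3.
        Visit 32.
      Visit 7.
    Visit 18.
  At 36: no right child.
  Visit 36.
Visit 38.
Full post-order sequence: 9, 29, 17, 14, 20, 31, 25, 12, 10, 27, 3, 32, 7, 18, 36, 38.

11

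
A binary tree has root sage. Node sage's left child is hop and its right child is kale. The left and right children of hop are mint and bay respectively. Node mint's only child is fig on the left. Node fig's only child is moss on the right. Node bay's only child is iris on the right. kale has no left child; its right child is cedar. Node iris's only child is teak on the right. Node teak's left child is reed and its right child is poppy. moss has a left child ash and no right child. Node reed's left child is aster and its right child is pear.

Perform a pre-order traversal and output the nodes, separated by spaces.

sage hop mint fig moss ash bay iris teak reed aster pear poppy kale cedar

Pre-order visits the node, then its left subtree, then its right subtree.
Visit sage.
At sage: go left to hop.
  Visit hop.
  At hop: go left to mint.
    Visit mint.
    At mint: go left to fig.
      Visit fig.
      At fig: no left child.
      At fig: go right to moss.
        Visit moss.
        At moss: go left to ash.
          ash is a leaf — visit ash.
        At moss: no right child.
    At mint: no right child.
  At hop: go right to bay.
    Visit bay.
    At bay: no left child.
    At bay: go right to iris.
      Visit iris.
      At iris: no left child.
      At iris: go right to teak.
        Visit teak.
        At teak: go left to reed.
          Visit reed.
          At reed: go left to aster.
            aster is a leaf — visit aster.
          At reed: go right to pear.
            pear is a leaf — visit pear.
        At teak: go right to poppy.
          poppy is a leaf — visit poppy.
At sage: go right to kale.
  Visit kale.
  At kale: no left child.
  At kale: go right to cedar.
    cedar is a leaf — visit cedar.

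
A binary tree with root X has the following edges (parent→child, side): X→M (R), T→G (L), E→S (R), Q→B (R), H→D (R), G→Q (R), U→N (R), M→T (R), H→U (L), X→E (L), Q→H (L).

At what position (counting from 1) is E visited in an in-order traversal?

1

In-order visits the left subtree, then the node, then the right subtree.
At X: go left to E.
  At E: no left child.
  Visit E.
  At E: go right to S.
    S is a leaf — visit S.
Visit X.
At X: go right to M.
  At M: no left child.
  Visit M.
  At M: go right to T.
    At T: go left to G.
      At G: no left child.
      Visit G.
      At G: go right to Q.
        At Q: go left to H.
          At H: go left to U.
            At U: no left child.
            Visit U.
            At U: go right to N.
              N is a leaf — visit N.
          Visit H.
          At H: go right to D.
            D is a leaf — visit D.
        Visit Q.
        At Q: go right to B.
          B is a leaf — visit B.
    Visit T.
    At T: no right child.
Full in-order sequence: E, S, X, M, G, U, N, H, D, Q, B, T.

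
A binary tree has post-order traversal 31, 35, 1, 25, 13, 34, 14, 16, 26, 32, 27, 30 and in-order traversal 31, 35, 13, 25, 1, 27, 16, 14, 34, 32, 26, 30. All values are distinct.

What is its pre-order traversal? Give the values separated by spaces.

30 27 13 35 31 25 1 32 16 14 34 26

The last element of post-order is the root; it splits in-order into left and right subtrees.
Root 30: left subtree has 11 nodes {31, 35, 13, 25, 1, 27, 16, 14, 34, 32, 26}, right has 0 { }.
  Root 27: left subtree has 5 nodes {31, 35, 13, 25, 1}, right has 5 {16, 14, 34, 32, 26}.
    Root 13: left subtree has 2 nodes {31, 35}, right has 2 {25, 1}.
      Root 35: left subtree has 1 node {31}, right has 0 { }.
      Root 25: left subtree has 0 nodes { }, right has 1 {1}.
    Root 32: left subtree has 3 nodes {16, 14, 34}, right has 1 {26}.
      Root 16: left subtree has 0 nodes { }, right has 2 {14, 34}.
        Root 14: left subtree has 0 nodes { }, right has 1 {34}.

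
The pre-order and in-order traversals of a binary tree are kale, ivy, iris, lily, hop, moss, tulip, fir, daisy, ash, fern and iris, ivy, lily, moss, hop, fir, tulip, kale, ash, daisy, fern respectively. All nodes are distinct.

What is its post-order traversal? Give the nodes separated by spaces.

iris moss fir tulip hop lily ivy ash fern daisy kale

The first element of pre-order is the root; it splits in-order into left and right subtrees.
Root kale: left subtree has 7 nodes {iris, ivy, lily, moss, hop, fir, tulip}, right has 3 {ash, daisy, fern}.
  Root ivy: left subtree has 1 node {iris}, right has 5 {lily, moss, hop, fir, tulip}.
    Root lily: left subtree has 0 nodes { }, right has 4 {moss, hop, fir, tulip}.
      Root hop: left subtree has 1 node {moss}, right has 2 {fir, tulip}.
        Root tulip: left subtree has 1 node {fir}, right has 0 { }.
  Root daisy: left subtree has 1 node {ash}, right has 1 {fern}.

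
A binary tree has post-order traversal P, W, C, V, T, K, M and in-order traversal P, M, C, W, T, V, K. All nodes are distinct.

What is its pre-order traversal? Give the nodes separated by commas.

The last element of post-order is the root; it splits in-order into left and right subtrees.
Root M: left subtree has 1 node {P}, right has 5 {C, W, T, V, K}.
  Root K: left subtree has 4 nodes {C, W, T, V}, right has 0 { }.
    Root T: left subtree has 2 nodes {C, W}, right has 1 {V}.
      Root C: left subtree has 0 nodes { }, right has 1 {W}.

M, P, K, T, C, W, V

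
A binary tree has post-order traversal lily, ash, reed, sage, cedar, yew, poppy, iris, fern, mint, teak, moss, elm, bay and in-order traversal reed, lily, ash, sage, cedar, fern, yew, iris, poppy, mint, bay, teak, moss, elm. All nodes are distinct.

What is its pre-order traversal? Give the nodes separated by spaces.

bay mint fern cedar sage reed ash lily iris yew poppy elm moss teak

The last element of post-order is the root; it splits in-order into left and right subtrees.
Root bay: left subtree has 10 nodes {reed, lily, ash, sage, cedar, fern, yew, iris, poppy, mint}, right has 3 {teak, moss, elm}.
  Root mint: left subtree has 9 nodes {reed, lily, ash, sage, cedar, fern, yew, iris, poppy}, right has 0 { }.
    Root fern: left subtree has 5 nodes {reed, lily, ash, sage, cedar}, right has 3 {yew, iris, poppy}.
      Root cedar: left subtree has 4 nodes {reed, lily, ash, sage}, right has 0 { }.
        Root sage: left subtree has 3 nodes {reed, lily, ash}, right has 0 { }.
          Root reed: left subtree has 0 nodes { }, right has 2 {lily, ash}.
            Root ash: left subtree has 1 node {lily}, right has 0 { }.
      Root iris: left subtree has 1 node {yew}, right has 1 {poppy}.
  Root elm: left subtree has 2 nodes {teak, moss}, right has 0 { }.
    Root moss: left subtree has 1 node {teak}, right has 0 { }.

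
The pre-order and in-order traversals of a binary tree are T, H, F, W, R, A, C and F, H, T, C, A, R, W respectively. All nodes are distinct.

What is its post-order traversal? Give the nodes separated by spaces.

F H C A R W T

The first element of pre-order is the root; it splits in-order into left and right subtrees.
Root T: left subtree has 2 nodes {F, H}, right has 4 {C, A, R, W}.
  Root H: left subtree has 1 node {F}, right has 0 { }.
  Root W: left subtree has 3 nodes {C, A, R}, right has 0 { }.
    Root R: left subtree has 2 nodes {C, A}, right has 0 { }.
      Root A: left subtree has 1 node {C}, right has 0 { }.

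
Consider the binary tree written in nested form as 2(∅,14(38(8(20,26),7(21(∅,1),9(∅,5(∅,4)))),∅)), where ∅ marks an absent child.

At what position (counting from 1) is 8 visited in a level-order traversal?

Level-order visits nodes level by level from the root, left to right within each level.
Level 0: 2
Level 1: 14
Level 2: 38
Level 3: 8, 7
Level 4: 20, 26, 21, 9
Level 5: 1, 5
Level 6: 4
Full level-order sequence: 2, 14, 38, 8, 7, 20, 26, 21, 9, 1, 5, 4.

4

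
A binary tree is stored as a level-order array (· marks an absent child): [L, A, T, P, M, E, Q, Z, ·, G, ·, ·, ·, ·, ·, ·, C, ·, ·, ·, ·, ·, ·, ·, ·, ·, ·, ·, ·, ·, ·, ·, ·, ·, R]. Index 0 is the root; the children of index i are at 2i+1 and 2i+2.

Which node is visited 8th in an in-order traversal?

L

In-order visits the left subtree, then the node, then the right subtree.
At L: go left to A.
  At A: go left to P.
    At P: go left to Z.
      At Z: no left child.
      Visit Z.
      At Z: go right to C.
        At C: no left child.
        Visit C.
        At C: go right to R.
          R is a leaf — visit R.
    Visit P.
    At P: no right child.
  Visit A.
  At A: go right to M.
    At M: go left to G.
      G is a leaf — visit G.
    Visit M.
    At M: no right child.
Visit L.
At L: go right to T.
  At T: go left to E.
    E is a leaf — visit E.
  Visit T.
  At T: go right to Q.
    Q is a leaf — visit Q.
Full in-order sequence: Z, C, R, P, A, G, M, L, E, T, Q.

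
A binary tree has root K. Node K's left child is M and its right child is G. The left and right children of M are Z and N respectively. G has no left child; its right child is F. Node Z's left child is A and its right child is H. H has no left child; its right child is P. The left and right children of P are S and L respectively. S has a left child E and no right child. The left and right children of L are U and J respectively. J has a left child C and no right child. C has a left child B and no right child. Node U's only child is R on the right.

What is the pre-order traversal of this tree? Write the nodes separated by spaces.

Pre-order visits the node, then its left subtree, then its right subtree.
Visit K.
At K: go left to M.
  Visit M.
  At M: go left to Z.
    Visit Z.
    At Z: go left to A.
      A is a leaf — visit A.
    At Z: go right to H.
      Visit H.
      At H: no left child.
      At H: go right to P.
        Visit P.
        At P: go left to S.
          Visit S.
          At S: go left to E.
            E is a leaf — visit E.
          At S: no right child.
        At P: go right to L.
          Visit L.
          At L: go left to U.
            Visit U.
            At U: no left child.
            At U: go right to R.
              R is a leaf — visit R.
          At L: go right to J.
            Visit J.
            At J: go left to C.
              Visit C.
              At C: go left to B.
                B is a leaf — visit B.
              At C: no right child.
            At J: no right child.
  At M: go right to N.
    N is a leaf — visit N.
At K: go right to G.
  Visit G.
  At G: no left child.
  At G: go right to F.
    F is a leaf — visit F.

K M Z A H P S E L U R J C B N G F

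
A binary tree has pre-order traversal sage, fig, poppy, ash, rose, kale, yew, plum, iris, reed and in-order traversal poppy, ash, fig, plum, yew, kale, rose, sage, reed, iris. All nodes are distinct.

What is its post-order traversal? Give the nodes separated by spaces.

The first element of pre-order is the root; it splits in-order into left and right subtrees.
Root sage: left subtree has 7 nodes {poppy, ash, fig, plum, yew, kale, rose}, right has 2 {reed, iris}.
  Root fig: left subtree has 2 nodes {poppy, ash}, right has 4 {plum, yew, kale, rose}.
    Root poppy: left subtree has 0 nodes { }, right has 1 {ash}.
    Root rose: left subtree has 3 nodes {plum, yew, kale}, right has 0 { }.
      Root kale: left subtree has 2 nodes {plum, yew}, right has 0 { }.
        Root yew: left subtree has 1 node {plum}, right has 0 { }.
  Root iris: left subtree has 1 node {reed}, right has 0 { }.

ash poppy plum yew kale rose fig reed iris sage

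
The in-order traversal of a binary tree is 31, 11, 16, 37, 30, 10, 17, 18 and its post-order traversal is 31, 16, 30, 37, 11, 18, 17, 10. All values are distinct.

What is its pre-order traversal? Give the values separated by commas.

The last element of post-order is the root; it splits in-order into left and right subtrees.
Root 10: left subtree has 5 nodes {31, 11, 16, 37, 30}, right has 2 {17, 18}.
  Root 11: left subtree has 1 node {31}, right has 3 {16, 37, 30}.
    Root 37: left subtree has 1 node {16}, right has 1 {30}.
  Root 17: left subtree has 0 nodes { }, right has 1 {18}.

10, 11, 31, 37, 16, 30, 17, 18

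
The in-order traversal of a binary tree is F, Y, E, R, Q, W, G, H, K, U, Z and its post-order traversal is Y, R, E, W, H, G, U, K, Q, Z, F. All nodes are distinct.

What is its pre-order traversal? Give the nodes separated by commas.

The last element of post-order is the root; it splits in-order into left and right subtrees.
Root F: left subtree has 0 nodes { }, right has 10 {Y, E, R, Q, W, G, H, K, U, Z}.
  Root Z: left subtree has 9 nodes {Y, E, R, Q, W, G, H, K, U}, right has 0 { }.
    Root Q: left subtree has 3 nodes {Y, E, R}, right has 5 {W, G, H, K, U}.
      Root E: left subtree has 1 node {Y}, right has 1 {R}.
      Root K: left subtree has 3 nodes {W, G, H}, right has 1 {U}.
        Root G: left subtree has 1 node {W}, right has 1 {H}.

F, Z, Q, E, Y, R, K, G, W, H, U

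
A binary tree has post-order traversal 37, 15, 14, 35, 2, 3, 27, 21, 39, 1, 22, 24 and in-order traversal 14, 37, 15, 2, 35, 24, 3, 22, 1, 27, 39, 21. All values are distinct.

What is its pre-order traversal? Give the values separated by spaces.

The last element of post-order is the root; it splits in-order into left and right subtrees.
Root 24: left subtree has 5 nodes {14, 37, 15, 2, 35}, right has 6 {3, 22, 1, 27, 39, 21}.
  Root 2: left subtree has 3 nodes {14, 37, 15}, right has 1 {35}.
    Root 14: left subtree has 0 nodes { }, right has 2 {37, 15}.
      Root 15: left subtree has 1 node {37}, right has 0 { }.
  Root 22: left subtree has 1 node {3}, right has 4 {1, 27, 39, 21}.
    Root 1: left subtree has 0 nodes { }, right has 3 {27, 39, 21}.
      Root 39: left subtree has 1 node {27}, right has 1 {21}.

24 2 14 15 37 35 22 3 1 39 27 21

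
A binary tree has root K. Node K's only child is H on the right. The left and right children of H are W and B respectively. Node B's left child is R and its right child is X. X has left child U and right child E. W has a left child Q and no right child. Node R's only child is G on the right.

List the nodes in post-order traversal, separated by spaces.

Post-order visits the left subtree, then the right subtree, then the node.
At K: no left child.
At K: go right to H.
  At H: go left to W.
    At W: go left to Q.
      Q is a leaf — visit Q.
    At W: no right child.
    Visit W.
  At H: go right to B.
    At B: go left to R.
      At R: no left child.
      At R: go right to G.
        G is a leaf — visit G.
      Visit R.
    At B: go right to X.
      At X: go left to U.
        U is a leaf — visit U.
      At X: go right to E.
        E is a leaf — visit E.
      Visit X.
    Visit B.
  Visit H.
Visit K.

Q W G R U E X B H K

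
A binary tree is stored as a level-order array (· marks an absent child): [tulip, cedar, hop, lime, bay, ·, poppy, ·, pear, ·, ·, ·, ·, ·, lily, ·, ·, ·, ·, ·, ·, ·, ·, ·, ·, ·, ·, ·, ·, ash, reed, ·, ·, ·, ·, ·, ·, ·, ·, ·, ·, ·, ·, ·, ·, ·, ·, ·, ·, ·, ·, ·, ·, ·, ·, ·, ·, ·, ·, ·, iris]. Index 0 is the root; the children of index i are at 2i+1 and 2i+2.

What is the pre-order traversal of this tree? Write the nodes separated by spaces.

Pre-order visits the node, then its left subtree, then its right subtree.
Visit tulip.
At tulip: go left to cedar.
  Visit cedar.
  At cedar: go left to lime.
    Visit lime.
    At lime: no left child.
    At lime: go right to pear.
      pear is a leaf — visit pear.
  At cedar: go right to bay.
    bay is a leaf — visit bay.
At tulip: go right to hop.
  Visit hop.
  At hop: no left child.
  At hop: go right to poppy.
    Visit poppy.
    At poppy: no left child.
    At poppy: go right to lily.
      Visit lily.
      At lily: go left to ash.
        Visit ash.
        At ash: no left child.
        At ash: go right to iris.
          iris is a leaf — visit iris.
      At lily: go right to reed.
        reed is a leaf — visit reed.

tulip cedar lime pear bay hop poppy lily ash iris reed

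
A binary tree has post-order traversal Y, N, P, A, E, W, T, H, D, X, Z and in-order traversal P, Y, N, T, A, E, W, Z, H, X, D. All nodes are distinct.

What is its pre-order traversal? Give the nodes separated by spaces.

The last element of post-order is the root; it splits in-order into left and right subtrees.
Root Z: left subtree has 7 nodes {P, Y, N, T, A, E, W}, right has 3 {H, X, D}.
  Root T: left subtree has 3 nodes {P, Y, N}, right has 3 {A, E, W}.
    Root P: left subtree has 0 nodes { }, right has 2 {Y, N}.
      Root N: left subtree has 1 node {Y}, right has 0 { }.
    Root W: left subtree has 2 nodes {A, E}, right has 0 { }.
      Root E: left subtree has 1 node {A}, right has 0 { }.
  Root X: left subtree has 1 node {H}, right has 1 {D}.

Z T P N Y W E A X H D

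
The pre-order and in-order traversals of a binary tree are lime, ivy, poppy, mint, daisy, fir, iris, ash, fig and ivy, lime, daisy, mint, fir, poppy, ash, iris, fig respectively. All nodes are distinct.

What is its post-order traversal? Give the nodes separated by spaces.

ivy daisy fir mint ash fig iris poppy lime

The first element of pre-order is the root; it splits in-order into left and right subtrees.
Root lime: left subtree has 1 node {ivy}, right has 7 {daisy, mint, fir, poppy, ash, iris, fig}.
  Root poppy: left subtree has 3 nodes {daisy, mint, fir}, right has 3 {ash, iris, fig}.
    Root mint: left subtree has 1 node {daisy}, right has 1 {fir}.
    Root iris: left subtree has 1 node {ash}, right has 1 {fig}.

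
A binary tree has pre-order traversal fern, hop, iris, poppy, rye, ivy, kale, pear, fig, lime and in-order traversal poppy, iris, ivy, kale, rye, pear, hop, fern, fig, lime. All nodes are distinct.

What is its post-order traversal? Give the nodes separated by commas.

The first element of pre-order is the root; it splits in-order into left and right subtrees.
Root fern: left subtree has 7 nodes {poppy, iris, ivy, kale, rye, pear, hop}, right has 2 {fig, lime}.
  Root hop: left subtree has 6 nodes {poppy, iris, ivy, kale, rye, pear}, right has 0 { }.
    Root iris: left subtree has 1 node {poppy}, right has 4 {ivy, kale, rye, pear}.
      Root rye: left subtree has 2 nodes {ivy, kale}, right has 1 {pear}.
        Root ivy: left subtree has 0 nodes { }, right has 1 {kale}.
  Root fig: left subtree has 0 nodes { }, right has 1 {lime}.

poppy, kale, ivy, pear, rye, iris, hop, lime, fig, fern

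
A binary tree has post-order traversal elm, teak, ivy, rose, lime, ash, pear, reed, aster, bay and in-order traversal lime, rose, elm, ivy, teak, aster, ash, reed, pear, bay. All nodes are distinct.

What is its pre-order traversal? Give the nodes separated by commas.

bay, aster, lime, rose, ivy, elm, teak, reed, ash, pear

The last element of post-order is the root; it splits in-order into left and right subtrees.
Root bay: left subtree has 9 nodes {lime, rose, elm, ivy, teak, aster, ash, reed, pear}, right has 0 { }.
  Root aster: left subtree has 5 nodes {lime, rose, elm, ivy, teak}, right has 3 {ash, reed, pear}.
    Root lime: left subtree has 0 nodes { }, right has 4 {rose, elm, ivy, teak}.
      Root rose: left subtree has 0 nodes { }, right has 3 {elm, ivy, teak}.
        Root ivy: left subtree has 1 node {elm}, right has 1 {teak}.
    Root reed: left subtree has 1 node {ash}, right has 1 {pear}.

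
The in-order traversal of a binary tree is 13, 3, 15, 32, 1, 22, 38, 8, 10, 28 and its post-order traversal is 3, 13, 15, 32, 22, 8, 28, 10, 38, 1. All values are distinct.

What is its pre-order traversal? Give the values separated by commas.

1, 32, 15, 13, 3, 38, 22, 10, 8, 28

The last element of post-order is the root; it splits in-order into left and right subtrees.
Root 1: left subtree has 4 nodes {13, 3, 15, 32}, right has 5 {22, 38, 8, 10, 28}.
  Root 32: left subtree has 3 nodes {13, 3, 15}, right has 0 { }.
    Root 15: left subtree has 2 nodes {13, 3}, right has 0 { }.
      Root 13: left subtree has 0 nodes { }, right has 1 {3}.
  Root 38: left subtree has 1 node {22}, right has 3 {8, 10, 28}.
    Root 10: left subtree has 1 node {8}, right has 1 {28}.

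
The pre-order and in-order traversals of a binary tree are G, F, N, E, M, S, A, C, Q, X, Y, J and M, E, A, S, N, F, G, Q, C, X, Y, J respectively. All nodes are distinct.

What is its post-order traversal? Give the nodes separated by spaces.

M A S E N F Q J Y X C G

The first element of pre-order is the root; it splits in-order into left and right subtrees.
Root G: left subtree has 6 nodes {M, E, A, S, N, F}, right has 5 {Q, C, X, Y, J}.
  Root F: left subtree has 5 nodes {M, E, A, S, N}, right has 0 { }.
    Root N: left subtree has 4 nodes {M, E, A, S}, right has 0 { }.
      Root E: left subtree has 1 node {M}, right has 2 {A, S}.
        Root S: left subtree has 1 node {A}, right has 0 { }.
  Root C: left subtree has 1 node {Q}, right has 3 {X, Y, J}.
    Root X: left subtree has 0 nodes { }, right has 2 {Y, J}.
      Root Y: left subtree has 0 nodes { }, right has 1 {J}.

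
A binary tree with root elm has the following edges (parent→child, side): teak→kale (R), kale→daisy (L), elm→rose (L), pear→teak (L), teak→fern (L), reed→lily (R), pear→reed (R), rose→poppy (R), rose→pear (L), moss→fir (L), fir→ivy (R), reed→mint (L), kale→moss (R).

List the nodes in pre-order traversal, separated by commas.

Pre-order visits the node, then its left subtree, then its right subtree.
Visit elm.
At elm: go left to rose.
  Visit rose.
  At rose: go left to pear.
    Visit pear.
    At pear: go left to teak.
      Visit teak.
      At teak: go left to fern.
        fern is a leaf — visit fern.
      At teak: go right to kale.
        Visit kale.
        At kale: go left to daisy.
          daisy is a leaf — visit daisy.
        At kale: go right to moss.
          Visit moss.
          At moss: go left to fir.
            Visit fir.
            At fir: no left child.
            At fir: go right to ivy.
              ivy is a leaf — visit ivy.
          At moss: no right child.
    At pear: go right to reed.
      Visit reed.
      At reed: go left to mint.
        mint is a leaf — visit mint.
      At reed: go right to lily.
        lily is a leaf — visit lily.
  At rose: go right to poppy.
    poppy is a leaf — visit poppy.
At elm: no right child.

elm, rose, pear, teak, fern, kale, daisy, moss, fir, ivy, reed, mint, lily, poppy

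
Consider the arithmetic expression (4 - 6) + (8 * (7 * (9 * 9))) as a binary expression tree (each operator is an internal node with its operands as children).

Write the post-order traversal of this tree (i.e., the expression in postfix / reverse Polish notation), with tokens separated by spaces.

4 6 - 8 7 9 9 * * * +

Post-order on an expression tree gives postfix notation: for each operator, emit left operand, right operand, then the operator.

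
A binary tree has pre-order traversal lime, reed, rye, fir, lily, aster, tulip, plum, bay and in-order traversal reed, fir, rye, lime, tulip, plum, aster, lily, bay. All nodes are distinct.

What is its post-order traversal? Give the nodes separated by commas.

The first element of pre-order is the root; it splits in-order into left and right subtrees.
Root lime: left subtree has 3 nodes {reed, fir, rye}, right has 5 {tulip, plum, aster, lily, bay}.
  Root reed: left subtree has 0 nodes { }, right has 2 {fir, rye}.
    Root rye: left subtree has 1 node {fir}, right has 0 { }.
  Root lily: left subtree has 3 nodes {tulip, plum, aster}, right has 1 {bay}.
    Root aster: left subtree has 2 nodes {tulip, plum}, right has 0 { }.
      Root tulip: left subtree has 0 nodes { }, right has 1 {plum}.

fir, rye, reed, plum, tulip, aster, bay, lily, lime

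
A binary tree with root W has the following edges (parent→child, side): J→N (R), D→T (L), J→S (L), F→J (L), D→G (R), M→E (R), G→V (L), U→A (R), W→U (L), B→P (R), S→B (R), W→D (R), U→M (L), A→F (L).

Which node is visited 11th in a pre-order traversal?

Pre-order visits the node, then its left subtree, then its right subtree.
Visit W.
At W: go left to U.
  Visit U.
  At U: go left to M.
    Visit M.
    At M: no left child.
    At M: go right to E.
      E is a leaf — visit E.
  At U: go right to A.
    Visit A.
    At A: go left to F.
      Visit F.
      At F: go left to J.
        Visit J.
        At J: go left to S.
          Visit S.
          At S: no left child.
          At S: go right to B.
            Visit B.
            At B: no left child.
            At B: go right to P.
              P is a leaf — visit P.
        At J: go right to N.
          N is a leaf — visit N.
      At F: no right child.
    At A: no right child.
At W: go right to D.
  Visit D.
  At D: go left to T.
    T is a leaf — visit T.
  At D: go right to G.
    Visit G.
    At G: go left to V.
      V is a leaf — visit V.
    At G: no right child.
Full pre-order sequence: W, U, M, E, A, F, J, S, B, P, N, D, T, G, V.

N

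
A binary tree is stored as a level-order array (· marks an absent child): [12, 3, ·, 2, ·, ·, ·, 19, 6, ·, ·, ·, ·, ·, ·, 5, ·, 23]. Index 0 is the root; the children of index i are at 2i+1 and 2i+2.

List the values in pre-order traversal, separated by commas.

Pre-order visits the node, then its left subtree, then its right subtree.
Visit 12.
At 12: go left to 3.
  Visit 3.
  At 3: go left to 2.
    Visit 2.
    At 2: go left to 19.
      Visit 19.
      At 19: go left to 5.
        5 is a leaf — visit 5.
      At 19: no right child.
    At 2: go right to 6.
      Visit 6.
      At 6: go left to 23.
        23 is a leaf — visit 23.
      At 6: no right child.
  At 3: no right child.
At 12: no right child.

12, 3, 2, 19, 5, 6, 23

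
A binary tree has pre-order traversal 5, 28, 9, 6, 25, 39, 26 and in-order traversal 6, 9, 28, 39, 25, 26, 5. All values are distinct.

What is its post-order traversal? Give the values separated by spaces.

The first element of pre-order is the root; it splits in-order into left and right subtrees.
Root 5: left subtree has 6 nodes {6, 9, 28, 39, 25, 26}, right has 0 { }.
  Root 28: left subtree has 2 nodes {6, 9}, right has 3 {39, 25, 26}.
    Root 9: left subtree has 1 node {6}, right has 0 { }.
    Root 25: left subtree has 1 node {39}, right has 1 {26}.

6 9 39 26 25 28 5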